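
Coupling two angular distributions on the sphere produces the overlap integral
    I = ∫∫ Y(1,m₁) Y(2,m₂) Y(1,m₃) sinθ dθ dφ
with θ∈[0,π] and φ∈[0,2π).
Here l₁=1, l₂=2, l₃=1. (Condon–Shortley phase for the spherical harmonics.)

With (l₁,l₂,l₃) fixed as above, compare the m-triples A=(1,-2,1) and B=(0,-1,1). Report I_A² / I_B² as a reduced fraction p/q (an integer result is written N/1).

Same 1,2,1: normalisation and zero-m 3j drop out of the ratio.
A: Δ: 2! 0! 2! / 5! → 1/30; sum: t=0:+1/4 = 1/4; 3j²(1 2 1; 1 -2 1) = Δ·Π!·Σ² = 1/5  (sign +1)
B: Δ: 2! 0! 2! / 5! → 1/30; sum: t=1:−1/2 = -1/2; 3j²(1 2 1; 0 -1 1) = Δ·Π!·Σ² = 1/10  (sign -1)
I_A²/I_B² = (1/5)/(1/10) = 2/1

2/1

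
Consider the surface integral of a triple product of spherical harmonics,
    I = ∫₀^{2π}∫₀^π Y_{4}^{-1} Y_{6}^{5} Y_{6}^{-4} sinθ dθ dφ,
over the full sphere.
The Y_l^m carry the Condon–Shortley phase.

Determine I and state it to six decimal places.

Checks pass: Σm=0; 16 even; l₃=6∈[2,10].
(2·4+1)(2·6+1)(2·6+1) = 1521
Δ: 4! 4! 8! / 17! → 1/15315300
sum: t=0:+1/829440 t=1:−1/25920 t=2:+1/9216 t=3:−1/25920 t=4:+1/829440 = 7/207360
3j²(4 6 6; 0 0 0) = Δ·Π!·Σ² = 28/2431  (sign +1)
sum: t=3:−1/967680 t=4:+1/725760 = 1/2903040
3j²(4 6 6; -1 5 -4) = Δ·Π!·Σ² = 5/3094  (sign +1)
combine: 4πI² = 1521·28/2431·5/3094 = 90/3179
take √, sign +1: I = 0.04746473

0.047465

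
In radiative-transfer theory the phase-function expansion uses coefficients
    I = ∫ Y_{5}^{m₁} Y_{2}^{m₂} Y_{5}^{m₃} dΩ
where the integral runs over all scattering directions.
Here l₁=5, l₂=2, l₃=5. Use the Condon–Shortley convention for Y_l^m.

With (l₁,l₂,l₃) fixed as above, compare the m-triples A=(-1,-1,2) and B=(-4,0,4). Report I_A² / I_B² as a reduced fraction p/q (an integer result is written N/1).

Shared (l₁,l₂,l₃)=(5,2,5): N and (l;000)² cancel in I_A²/I_B².
A: Δ = 2!·8!·2!/13! = 1/38610; Racah Σ t=0..1: t=0:+1/2880 t=1:−1/1440 = -1/2880; ⇒ 3j(5 2 5; -1 -1 2)² = 7/715, sgn +1
B: Δ = 2!·8!·2!/13! = 1/38610; Racah Σ t=1..2: t=1:−1/40320 t=2:+1/20160 = 1/40320; ⇒ 3j(5 2 5; -4 0 4)² = 6/715, sgn -1
I_A²/I_B² = (7/715)/(6/715) = 7/6

7/6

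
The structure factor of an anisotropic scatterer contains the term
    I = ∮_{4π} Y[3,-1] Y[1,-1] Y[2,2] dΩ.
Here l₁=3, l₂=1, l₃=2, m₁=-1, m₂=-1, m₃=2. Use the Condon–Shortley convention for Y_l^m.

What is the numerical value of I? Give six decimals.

-0.082589

Checks pass: Σm=0; 6 even; l₃=2∈[2,4].
(2·3+1)(2·1+1)(2·2+1) = 105
Δ: 2! 4! 0! / 7! → 1/105
sum: t=1:−1/4 = -1/4
3j²(3 1 2; 0 0 0) = Δ·Π!·Σ² = 3/35  (sign -1)
sum: t=0:+1/48 = 1/48
3j²(3 1 2; -1 -1 2) = Δ·Π!·Σ² = 1/105  (sign +1)
combine: 4πI² = 105·3/35·1/105 = 3/35
take √, sign -1: I = -0.08258890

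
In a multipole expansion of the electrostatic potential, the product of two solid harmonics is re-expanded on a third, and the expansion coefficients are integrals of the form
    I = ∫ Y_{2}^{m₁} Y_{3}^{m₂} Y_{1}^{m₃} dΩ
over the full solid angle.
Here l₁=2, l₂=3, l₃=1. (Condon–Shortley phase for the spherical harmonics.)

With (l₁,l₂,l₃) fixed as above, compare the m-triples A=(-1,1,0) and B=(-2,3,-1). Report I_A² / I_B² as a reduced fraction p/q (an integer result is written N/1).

Same 2,3,1: normalisation and zero-m 3j drop out of the ratio.
A: Δ: 4! 0! 2! / 7! → 1/105; sum: t=3:−1/6 = -1/6; 3j²(2 3 1; -1 1 0) = Δ·Π!·Σ² = 8/105  (sign +1)
B: Δ: 4! 0! 2! / 7! → 1/105; sum: t=4:+1/48 = 1/48; 3j²(2 3 1; -2 3 -1) = Δ·Π!·Σ² = 1/7  (sign +1)
I_A²/I_B² = (8/105)/(1/7) = 8/15

8/15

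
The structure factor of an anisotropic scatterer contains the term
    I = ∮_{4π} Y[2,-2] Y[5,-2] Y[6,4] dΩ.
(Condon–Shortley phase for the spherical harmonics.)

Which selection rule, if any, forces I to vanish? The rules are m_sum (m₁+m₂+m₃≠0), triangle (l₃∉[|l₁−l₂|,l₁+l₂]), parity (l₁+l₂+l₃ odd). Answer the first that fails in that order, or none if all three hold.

Σmᵢ = 0  ✓
l₃∈[|l₁−l₂|,l₁+l₂]=[3,7], have l₃=6  ✓
Σlᵢ = 13 ⇒ odd  ✗

parity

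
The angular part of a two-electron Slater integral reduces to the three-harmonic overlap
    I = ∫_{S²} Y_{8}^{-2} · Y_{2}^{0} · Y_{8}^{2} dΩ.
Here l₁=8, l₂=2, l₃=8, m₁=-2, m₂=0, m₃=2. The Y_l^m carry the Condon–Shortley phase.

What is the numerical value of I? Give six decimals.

Rules hold: Σm=0, L=18 even, 6≤8≤10.
N = 17·5·17 = 1445
Δ = 2!·14!·2!/19! = 1/348840
Racah Σ t=0..2: t=0:+1/116121600 t=1:−1/25401600 t=2:+1/116121600 = -1/45158400
⇒ 3j(8 2 8; 0 0 0)² = 24/1615, sgn -1
Racah Σ t=0..2: t=0:+1/348364800 t=1:−1/43545600 t=2:+1/116121600 = -1/87091200
⇒ 3j(8 2 8; -2 0 2)² = 10/969, sgn -1
4πI² = N·(3j₀)²·(3jₘ)² = 80/361
I = +1·√(0.221607/4π) = 0.13279645

0.132796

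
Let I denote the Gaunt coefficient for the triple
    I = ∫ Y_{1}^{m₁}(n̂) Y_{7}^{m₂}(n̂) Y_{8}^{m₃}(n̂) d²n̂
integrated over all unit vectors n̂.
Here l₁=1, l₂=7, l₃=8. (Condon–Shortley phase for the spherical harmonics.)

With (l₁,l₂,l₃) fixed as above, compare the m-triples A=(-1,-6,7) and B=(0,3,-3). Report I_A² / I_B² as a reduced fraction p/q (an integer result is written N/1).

21/11

Shared (l₁,l₂,l₃)=(1,7,8): N and (l;000)² cancel in I_A²/I_B².
A: Δ = 0!·2!·14!/17! = 1/2040; Racah Σ t=0..0: t=0:+1/12454041600 = 1/12454041600; ⇒ 3j(1 7 8; -1 -6 7)² = 7/136, sgn -1
B: Δ = 0!·2!·14!/17! = 1/2040; Racah Σ t=0..0: t=0:+1/87091200 = 1/87091200; ⇒ 3j(1 7 8; 0 3 -3)² = 11/408, sgn -1
I_A²/I_B² = (7/136)/(11/408) = 21/11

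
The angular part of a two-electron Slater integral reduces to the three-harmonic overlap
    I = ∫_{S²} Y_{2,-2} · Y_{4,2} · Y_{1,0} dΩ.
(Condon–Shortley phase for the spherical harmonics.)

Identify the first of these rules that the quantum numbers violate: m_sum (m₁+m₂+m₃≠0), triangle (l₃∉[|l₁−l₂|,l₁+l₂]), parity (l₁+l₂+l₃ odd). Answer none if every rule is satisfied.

m₁+m₂+m₃ = -2 + 2 + 0 = 0  ✓
triangle: |2−4|=2 ≤ l₃=1 ≤ 2+4=6  ✗
parity: l₁+l₂+l₃ = 7 is odd

triangle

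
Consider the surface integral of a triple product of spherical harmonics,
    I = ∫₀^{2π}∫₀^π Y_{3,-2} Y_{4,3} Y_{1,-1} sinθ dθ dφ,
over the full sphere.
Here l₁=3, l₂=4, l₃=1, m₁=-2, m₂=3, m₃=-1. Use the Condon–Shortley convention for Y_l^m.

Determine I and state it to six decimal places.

-0.282095

Checks pass: Σm=0; 8 even; l₃=1∈[1,7].
(2·3+1)(2·4+1)(2·1+1) = 189
Δ: 6! 0! 2! / 9! → 1/252
sum: t=3:−1/36 = -1/36
3j²(3 4 1; 0 0 0) = Δ·Π!·Σ² = 4/63  (sign +1)
sum: t=5:−1/240 = -1/240
3j²(3 4 1; -2 3 -1) = Δ·Π!·Σ² = 1/12  (sign -1)
combine: 4πI² = 189·4/63·1/12 = 1/1
take √, sign -1: I = -0.28209479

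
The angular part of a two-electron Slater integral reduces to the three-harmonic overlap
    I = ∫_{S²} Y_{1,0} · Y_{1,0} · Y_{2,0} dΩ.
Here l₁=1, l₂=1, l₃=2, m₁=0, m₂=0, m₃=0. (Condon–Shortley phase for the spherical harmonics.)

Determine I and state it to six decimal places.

Rules hold: Σm=0, L=4 even, 0≤2≤2.
N = 3·3·5 = 45
Δ = 0!·2!·2!/5! = 1/30
Racah Σ t=0..0: t=0:+1/1 = 1/1
⇒ 3j(1 1 2; 0 0 0)² = 2/15, sgn +1
(m-triple is (0,0,0) — same symbol as above.)
4πI² = N·(3j₀)²·(3jₘ)² = 4/5
I = +1·√(0.8/4π) = 0.25231325

0.252313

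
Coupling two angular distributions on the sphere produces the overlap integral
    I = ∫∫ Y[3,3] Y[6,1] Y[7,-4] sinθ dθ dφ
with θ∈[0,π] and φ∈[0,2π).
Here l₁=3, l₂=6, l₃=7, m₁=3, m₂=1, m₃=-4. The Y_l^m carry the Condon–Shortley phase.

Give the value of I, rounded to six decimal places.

-0.190770

Checks pass: Σm=0; 16 even; l₃=7∈[3,9].
(2·3+1)(2·6+1)(2·7+1) = 1365
Δ: 2! 4! 10! / 17! → 1/2042040
sum: t=0:+1/207360 t=1:−1/57600 t=2:+1/207360 = -1/129600
3j²(3 6 7; 0 0 0) = Δ·Π!·Σ² = 168/12155  (sign +1)
sum: t=0:+1/1451520 = 1/1451520
3j²(3 6 7; 3 1 -4) = Δ·Π!·Σ² = 75/3094  (sign -1)
combine: 4πI² = 1365·168/12155·75/3094 = 18900/41327
take √, sign -1: I = -0.19076954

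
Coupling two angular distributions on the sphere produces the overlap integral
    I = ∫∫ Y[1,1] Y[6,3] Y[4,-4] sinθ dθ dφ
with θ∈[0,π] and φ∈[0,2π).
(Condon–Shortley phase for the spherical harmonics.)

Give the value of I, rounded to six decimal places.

l₃=4 ∉ [5,7] — triangle fails ⇒ I = 0

0.000000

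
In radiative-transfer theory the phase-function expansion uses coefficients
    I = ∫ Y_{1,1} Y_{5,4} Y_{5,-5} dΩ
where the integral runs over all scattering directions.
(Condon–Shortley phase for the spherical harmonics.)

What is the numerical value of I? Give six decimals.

0.000000

L=11 odd ⇒ parity kills the (l;000) factor ⇒ I = 0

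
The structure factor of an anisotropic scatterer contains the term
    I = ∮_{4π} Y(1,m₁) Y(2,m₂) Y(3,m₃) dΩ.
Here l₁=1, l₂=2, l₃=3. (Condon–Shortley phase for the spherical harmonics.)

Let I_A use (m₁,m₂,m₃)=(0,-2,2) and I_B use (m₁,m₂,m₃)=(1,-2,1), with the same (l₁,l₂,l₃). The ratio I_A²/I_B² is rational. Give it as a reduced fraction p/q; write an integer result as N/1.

l's match ⇒ only the (l;m) 3-j factors differ between A and B.
A: triangle coeff Δ(1,2,3) = 1/105; Σ_t [0,0]: t=0:+1/24 = 1/24; (3j)²=1/21 [(1 2 3; 0 -2 2)], sign=-1
B: triangle coeff Δ(1,2,3) = 1/105; Σ_t [0,0]: t=0:+1/48 = 1/48; (3j)²=1/105 [(1 2 3; 1 -2 1)], sign=+1
I_A²/I_B² = (1/21)/(1/105) = 5/1

5/1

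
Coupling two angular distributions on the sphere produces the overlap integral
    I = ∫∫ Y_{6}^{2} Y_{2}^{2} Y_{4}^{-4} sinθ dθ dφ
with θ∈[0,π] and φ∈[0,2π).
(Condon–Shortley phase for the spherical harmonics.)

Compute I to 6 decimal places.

0.015904

Checks pass: Σm=0; 12 even; l₃=4∈[4,8].
(2·6+1)(2·2+1)(2·4+1) = 585
Δ: 4! 8! 0! / 13! → 1/6435
sum: t=2:+1/2304 = 1/2304
3j²(6 2 4; 0 0 0) = Δ·Π!·Σ² = 5/143  (sign +1)
sum: t=4:+1/967680 = 1/967680
3j²(6 2 4; 2 2 -4) = Δ·Π!·Σ² = 1/6435  (sign +1)
combine: 4πI² = 585·5/143·1/6435 = 5/1573
take √, sign +1: I = 0.01590434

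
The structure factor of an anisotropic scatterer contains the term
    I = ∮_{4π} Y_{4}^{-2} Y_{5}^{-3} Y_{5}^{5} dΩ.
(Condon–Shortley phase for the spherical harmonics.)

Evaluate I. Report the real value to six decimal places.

m-sum 0 ✓  L=14 even ✓  1≤5≤9 ✓
Π(2lᵢ+1) = 9×11×11 = 1089
triangle coeff Δ(4,5,5) = 1/3153150
Σ_t [0,4]: t=0:+1/69120 t=1:−1/1728 t=2:+1/576 t=3:−1/1728 t=4:+1/69120 = 7/11520
(3j)²=2/143 [(4 5 5; 0 0 0)], sign=-1
Σ_t [2,2]: t=2:+1/69120 = 1/69120
(3j)²=4/143 [(4 5 5; -2 -3 5)], sign=+1
⇒ 4πI² = 72/169
I = (-1)√(72/169/(4π)) = -0.18412721

-0.184127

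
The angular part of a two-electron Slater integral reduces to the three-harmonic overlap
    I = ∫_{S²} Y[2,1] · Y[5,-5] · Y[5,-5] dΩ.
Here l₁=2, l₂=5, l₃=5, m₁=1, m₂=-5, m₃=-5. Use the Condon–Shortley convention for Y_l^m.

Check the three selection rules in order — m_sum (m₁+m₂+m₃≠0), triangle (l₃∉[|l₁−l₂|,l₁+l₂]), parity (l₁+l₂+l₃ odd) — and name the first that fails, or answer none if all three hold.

azimuthal sum: 1 − 5 − 5 = -9  ✗
3 ≤ 5 ≤ 7 (triangle on l)
L = 2 + 5 + 5 = 12 (even)

m_sum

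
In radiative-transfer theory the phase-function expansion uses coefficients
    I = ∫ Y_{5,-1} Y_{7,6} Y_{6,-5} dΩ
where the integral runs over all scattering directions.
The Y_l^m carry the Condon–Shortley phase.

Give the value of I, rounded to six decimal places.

-0.141904

Rules hold: Σm=0, L=18 even, 2≤6≤12.
N = 11·15·13 = 2145
Δ = 6!·4!·8!/19! = 1/174594420
Racah Σ t=1..5: t=1:−1/4147200 t=2:+1/207360 t=3:−1/82944 t=4:+1/207360 t=5:−1/4147200 = -1/345600
⇒ 3j(5 7 6; 0 0 0)² = 420/46189, sgn -1
Racah Σ t=5..6: t=5:−1/29030400 t=6:+1/87091200 = -1/43545600
⇒ 3j(5 7 6; -1 6 -5)² = 88/6783, sgn +1
4πI² = N·(3j₀)²·(3jₘ)² = 26400/104329
I = -1·√(0.253046/4π) = -0.14190396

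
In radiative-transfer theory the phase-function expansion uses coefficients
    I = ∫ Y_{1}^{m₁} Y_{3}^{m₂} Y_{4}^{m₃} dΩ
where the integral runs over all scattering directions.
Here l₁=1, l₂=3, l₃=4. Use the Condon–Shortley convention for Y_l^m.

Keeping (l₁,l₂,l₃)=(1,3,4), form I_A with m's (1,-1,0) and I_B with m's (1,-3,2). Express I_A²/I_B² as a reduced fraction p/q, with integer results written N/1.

l's match ⇒ only the (l;m) 3-j factors differ between A and B.
A: triangle coeff Δ(1,3,4) = 1/252; Σ_t [0,0]: t=0:+1/96 = 1/96; (3j)²=1/42 [(1 3 4; 1 -1 0)], sign=+1
B: triangle coeff Δ(1,3,4) = 1/252; Σ_t [0,0]: t=0:+1/1440 = 1/1440; (3j)²=1/252 [(1 3 4; 1 -3 2)], sign=+1
I_A²/I_B² = (1/42)/(1/252) = 6/1

6/1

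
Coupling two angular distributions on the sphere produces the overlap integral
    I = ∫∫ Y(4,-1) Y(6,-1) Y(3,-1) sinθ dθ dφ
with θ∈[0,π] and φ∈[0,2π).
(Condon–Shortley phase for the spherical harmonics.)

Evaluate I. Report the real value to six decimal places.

0.000000

-1 − 1 − 1 = -3 ≠ 0: azimuthal integral kills it; I = 0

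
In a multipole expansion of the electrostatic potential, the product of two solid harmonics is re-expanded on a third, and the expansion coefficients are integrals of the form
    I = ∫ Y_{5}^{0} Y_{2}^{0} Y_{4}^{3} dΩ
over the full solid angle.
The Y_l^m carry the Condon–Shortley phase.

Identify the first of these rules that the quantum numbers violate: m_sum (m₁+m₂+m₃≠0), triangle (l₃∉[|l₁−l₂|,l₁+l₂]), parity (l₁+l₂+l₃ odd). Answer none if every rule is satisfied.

m₁+m₂+m₃ = 0 + 0 + 3 = 3  ✗
triangle: |5−2|=3 ≤ l₃=4 ≤ 5+2=7
parity: l₁+l₂+l₃ = 11 is odd

m_sum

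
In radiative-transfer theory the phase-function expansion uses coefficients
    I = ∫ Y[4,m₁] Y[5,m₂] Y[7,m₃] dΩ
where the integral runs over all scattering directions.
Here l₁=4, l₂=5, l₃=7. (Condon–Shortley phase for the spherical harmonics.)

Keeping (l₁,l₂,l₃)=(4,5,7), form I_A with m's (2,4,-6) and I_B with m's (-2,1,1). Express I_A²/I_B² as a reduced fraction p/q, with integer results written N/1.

Same 4,5,7: normalisation and zero-m 3j drop out of the ratio.
A: Δ: 2! 6! 8! / 17! → 1/6126120; sum: t=1:−1/4838400 t=2:+1/7257600 = -1/14515200; 3j²(4 5 7; 2 4 -6) = Δ·Π!·Σ² = 3/1190  (sign +1)
B: Δ: 2! 6! 8! / 17! → 1/6126120; sum: t=0:+1/2073600 t=1:−1/86400 t=2:+1/55296 = 29/4147200; 3j²(4 5 7; -2 1 1) = Δ·Π!·Σ² = 841/145860  (sign +1)
I_A²/I_B² = (3/1190)/(841/145860) = 2574/5887

2574/5887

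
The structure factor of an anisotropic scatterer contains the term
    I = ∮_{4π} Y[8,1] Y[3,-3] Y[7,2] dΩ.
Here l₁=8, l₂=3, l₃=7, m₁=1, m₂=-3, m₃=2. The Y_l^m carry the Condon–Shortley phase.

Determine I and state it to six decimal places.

0.148075

Rules hold: Σm=0, L=18 even, 5≤7≤11.
N = 17·7·15 = 1785
Δ = 4!·12!·2!/19! = 1/5290740
Racah Σ t=1..3: t=1:−1/7257600 t=2:+1/2073600 t=3:−1/7257600 = 1/4838400
⇒ 3j(8 3 7; 0 0 0)² = 252/20995, sgn -1
Racah Σ t=0..0: t=0:+1/29030400 = 1/29030400
⇒ 3j(8 3 7; 1 -3 2)² = 54/4199, sgn -1
4πI² = N·(3j₀)²·(3jₘ)² = 285768/1037153
I = +1·√(0.275531/4π) = 0.14807456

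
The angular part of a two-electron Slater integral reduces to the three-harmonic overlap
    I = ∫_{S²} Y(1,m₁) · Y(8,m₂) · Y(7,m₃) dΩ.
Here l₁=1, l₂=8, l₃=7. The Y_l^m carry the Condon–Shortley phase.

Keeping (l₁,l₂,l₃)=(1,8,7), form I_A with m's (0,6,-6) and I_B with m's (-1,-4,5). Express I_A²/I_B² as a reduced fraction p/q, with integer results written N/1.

Shared (l₁,l₂,l₃)=(1,8,7): N and (l;000)² cancel in I_A²/I_B².
A: Δ = 2!·0!·14!/17! = 1/2040; Racah Σ t=1..1: t=1:−1/6227020800 = -1/6227020800; ⇒ 3j(1 8 7; 0 6 -6)² = 7/510, sgn +1
B: Δ = 2!·0!·14!/17! = 1/2040; Racah Σ t=2..2: t=2:+1/1916006400 = 1/1916006400; ⇒ 3j(1 8 7; -1 -4 5)² = 1/340, sgn +1
I_A²/I_B² = (7/510)/(1/340) = 14/3

14/3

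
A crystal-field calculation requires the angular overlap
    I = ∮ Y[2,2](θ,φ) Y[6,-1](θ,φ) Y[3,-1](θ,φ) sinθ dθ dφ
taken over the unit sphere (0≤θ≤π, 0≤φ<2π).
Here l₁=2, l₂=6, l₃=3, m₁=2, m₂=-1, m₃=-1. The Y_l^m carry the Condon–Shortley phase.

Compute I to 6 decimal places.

l₃=3 ∉ [4,8] — triangle fails ⇒ I = 0

0.000000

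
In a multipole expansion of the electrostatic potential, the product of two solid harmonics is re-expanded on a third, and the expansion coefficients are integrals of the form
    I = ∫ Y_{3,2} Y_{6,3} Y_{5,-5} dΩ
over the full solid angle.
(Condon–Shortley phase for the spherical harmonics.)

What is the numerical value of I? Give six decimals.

0.088266

Checks pass: Σm=0; 14 even; l₃=5∈[3,9].
(2·3+1)(2·6+1)(2·5+1) = 1001
Δ: 4! 2! 8! / 15! → 1/675675
sum: t=1:−1/8640 t=2:+1/2304 t=3:−1/8640 = 7/34560
3j²(3 6 5; 0 0 0) = Δ·Π!·Σ² = 7/429  (sign -1)
sum: t=1:−1/483840 = -1/483840
3j²(3 6 5; 2 3 -5) = Δ·Π!·Σ² = 6/1001  (sign -1)
combine: 4πI² = 1001·7/429·6/1001 = 14/143
take √, sign +1: I = 0.08826552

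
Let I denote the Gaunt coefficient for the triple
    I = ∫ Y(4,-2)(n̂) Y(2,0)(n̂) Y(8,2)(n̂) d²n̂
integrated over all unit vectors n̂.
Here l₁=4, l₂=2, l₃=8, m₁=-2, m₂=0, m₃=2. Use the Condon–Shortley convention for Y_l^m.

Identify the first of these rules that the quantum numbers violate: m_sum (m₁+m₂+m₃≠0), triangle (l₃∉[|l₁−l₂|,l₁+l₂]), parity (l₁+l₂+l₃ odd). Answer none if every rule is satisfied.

triangle

m₁+m₂+m₃ = -2 + 0 + 2 = 0  ✓
triangle: |4−2|=2 ≤ l₃=8 ≤ 4+2=6  ✗
parity: l₁+l₂+l₃ = 14 is even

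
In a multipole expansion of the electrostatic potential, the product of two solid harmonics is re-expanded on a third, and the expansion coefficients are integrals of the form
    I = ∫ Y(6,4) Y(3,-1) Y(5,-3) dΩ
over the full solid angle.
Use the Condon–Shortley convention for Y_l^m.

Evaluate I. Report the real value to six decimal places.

Checks pass: Σm=0; 14 even; l₃=5∈[3,9].
(2·6+1)(2·3+1)(2·5+1) = 1001
Δ: 4! 8! 2! / 15! → 1/675675
sum: t=1:−1/8640 t=2:+1/2304 t=3:−1/8640 = 7/34560
3j²(6 3 5; 0 0 0) = Δ·Π!·Σ² = 7/429  (sign -1)
sum: t=0:+1/69120 t=1:−1/30240 t=2:+1/322560 = -1/64512
3j²(6 3 5; 4 -1 -3) = Δ·Π!·Σ² = 10/1001  (sign -1)
combine: 4πI² = 1001·7/429·10/1001 = 70/429
take √, sign +1: I = 0.11395029

0.113950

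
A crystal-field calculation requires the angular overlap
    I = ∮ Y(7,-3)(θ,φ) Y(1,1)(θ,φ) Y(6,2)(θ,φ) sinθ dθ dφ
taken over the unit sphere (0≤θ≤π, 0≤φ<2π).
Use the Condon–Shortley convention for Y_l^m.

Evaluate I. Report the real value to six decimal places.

-0.234717

Rules hold: Σm=0, L=14 even, 6≤6≤8.
N = 15·3·13 = 585
Δ = 2!·12!·0!/15! = 1/1365
Racah Σ t=1..1: t=1:−1/518400 = -1/518400
⇒ 3j(7 1 6; 0 0 0)² = 7/195, sgn -1
Racah Σ t=2..2: t=2:+1/1935360 = 1/1935360
⇒ 3j(7 1 6; -3 1 2)² = 3/91, sgn +1
4πI² = N·(3j₀)²·(3jₘ)² = 9/13
I = -1·√(0.692308/4π) = -0.23471705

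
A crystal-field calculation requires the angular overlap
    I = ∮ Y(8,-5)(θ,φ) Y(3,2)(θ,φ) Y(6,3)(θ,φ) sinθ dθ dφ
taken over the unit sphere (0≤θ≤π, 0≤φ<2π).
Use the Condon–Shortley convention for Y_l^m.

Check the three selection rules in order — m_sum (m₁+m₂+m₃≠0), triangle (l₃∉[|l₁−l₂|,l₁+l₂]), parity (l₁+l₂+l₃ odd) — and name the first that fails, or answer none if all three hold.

Σmᵢ = 0  ✓
l₃∈[|l₁−l₂|,l₁+l₂]=[5,11], have l₃=6  ✓
Σlᵢ = 17 ⇒ odd  ✗

parity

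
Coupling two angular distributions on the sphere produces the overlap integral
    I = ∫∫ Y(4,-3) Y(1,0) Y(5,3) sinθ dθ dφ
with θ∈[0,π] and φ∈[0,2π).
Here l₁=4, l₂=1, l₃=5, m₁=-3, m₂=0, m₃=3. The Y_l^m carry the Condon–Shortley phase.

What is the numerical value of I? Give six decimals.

-0.196426

m-sum 0 ✓  L=10 even ✓  3≤5≤5 ✓
Π(2lᵢ+1) = 9×3×11 = 297
triangle coeff Δ(4,1,5) = 1/495
Σ_t [0,0]: t=0:+1/576 = 1/576
(3j)²=5/99 [(4 1 5; 0 0 0)], sign=-1
Σ_t [0,0]: t=0:+1/5040 = 1/5040
(3j)²=16/495 [(4 1 5; -3 0 3)], sign=+1
⇒ 4πI² = 16/33
I = (-1)√(16/33/(4π)) = -0.19642560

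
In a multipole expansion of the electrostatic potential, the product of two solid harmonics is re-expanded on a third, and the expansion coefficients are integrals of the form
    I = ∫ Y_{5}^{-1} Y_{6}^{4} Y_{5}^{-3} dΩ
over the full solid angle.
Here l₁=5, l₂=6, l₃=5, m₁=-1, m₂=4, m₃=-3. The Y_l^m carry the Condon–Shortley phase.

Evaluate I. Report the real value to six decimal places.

-0.069086

Rules hold: Σm=0, L=16 even, 1≤5≤11.
N = 11·13·11 = 1573
Δ = 6!·4!·6!/17! = 1/28588560
Racah Σ t=1..5: t=1:−1/345600 t=2:+1/13824 t=3:−1/5184 t=4:+1/13824 t=5:−1/345600 = -7/129600
⇒ 3j(5 6 5; 0 0 0)² = 80/7293, sgn +1
Racah Σ t=4..6: t=4:+1/138240 t=5:−1/86400 t=6:+1/829440 = -13/4147200
⇒ 3j(5 6 5; -1 4 -3)² = 13/3740, sgn -1
4πI² = N·(3j₀)²·(3jₘ)² = 52/867
I = -1·√(0.0599769/4π) = -0.06908555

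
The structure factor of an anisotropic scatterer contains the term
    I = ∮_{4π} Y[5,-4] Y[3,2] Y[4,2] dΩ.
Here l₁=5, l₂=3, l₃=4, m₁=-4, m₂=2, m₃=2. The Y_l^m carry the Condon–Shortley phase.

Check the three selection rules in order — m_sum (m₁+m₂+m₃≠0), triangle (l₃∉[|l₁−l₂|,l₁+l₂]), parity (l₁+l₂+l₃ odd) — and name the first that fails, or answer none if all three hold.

Σmᵢ = 0  ✓
l₃∈[|l₁−l₂|,l₁+l₂]=[2,8], have l₃=4  ✓
Σlᵢ = 12 ⇒ even  ✓

none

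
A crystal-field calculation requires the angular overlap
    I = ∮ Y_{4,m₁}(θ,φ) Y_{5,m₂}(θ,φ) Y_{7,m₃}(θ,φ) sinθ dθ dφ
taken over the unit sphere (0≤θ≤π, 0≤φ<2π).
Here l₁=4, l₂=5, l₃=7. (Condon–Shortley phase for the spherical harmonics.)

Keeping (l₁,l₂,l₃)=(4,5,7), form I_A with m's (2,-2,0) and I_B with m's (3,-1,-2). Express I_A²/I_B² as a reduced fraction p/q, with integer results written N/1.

Same 4,5,7: normalisation and zero-m 3j drop out of the ratio.
A: Δ: 2! 6! 8! / 17! → 1/6126120; sum: t=0:+1/69120 t=1:−1/172800 t=2:+1/7257600 = 1/113400; 3j²(4 5 7; 2 -2 0) = Δ·Π!·Σ² = 512/36465  (sign -1)
B: Δ: 2! 6! 8! / 17! → 1/6126120; sum: t=0:+1/138240 t=1:−1/518400 = 11/2073600; 3j²(4 5 7; 3 -1 -2) = Δ·Π!·Σ² = 77/4420  (sign -1)
I_A²/I_B² = (512/36465)/(77/4420) = 2048/2541

2048/2541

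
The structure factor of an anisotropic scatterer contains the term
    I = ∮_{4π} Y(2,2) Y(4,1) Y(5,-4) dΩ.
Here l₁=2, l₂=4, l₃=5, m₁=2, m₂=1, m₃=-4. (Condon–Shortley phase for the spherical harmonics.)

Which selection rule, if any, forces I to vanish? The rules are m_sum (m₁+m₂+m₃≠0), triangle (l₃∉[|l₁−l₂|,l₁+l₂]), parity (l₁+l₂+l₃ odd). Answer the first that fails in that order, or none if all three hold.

m_sum

m₁+m₂+m₃ = 2 + 1 − 4 = -1  ✗
triangle: |2−4|=2 ≤ l₃=5 ≤ 2+4=6
parity: l₁+l₂+l₃ = 11 is odd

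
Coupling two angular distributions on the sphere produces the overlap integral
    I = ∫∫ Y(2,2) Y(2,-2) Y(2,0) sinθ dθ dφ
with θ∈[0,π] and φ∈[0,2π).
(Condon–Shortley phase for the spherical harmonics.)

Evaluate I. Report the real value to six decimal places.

m-sum 0 ✓  L=6 even ✓  0≤2≤4 ✓
Π(2lᵢ+1) = 5×5×5 = 125
triangle coeff Δ(2,2,2) = 1/630
Σ_t [0,2]: t=0:+1/8 t=1:−1/1 t=2:+1/8 = -3/4
(3j)²=2/35 [(2 2 2; 0 0 0)], sign=-1
Σ_t [0,0]: t=0:+1/8 = 1/8
(3j)²=2/35 [(2 2 2; 2 -2 0)], sign=+1
⇒ 4πI² = 20/49
I = (-1)√(20/49/(4π)) = -0.18022375

-0.180224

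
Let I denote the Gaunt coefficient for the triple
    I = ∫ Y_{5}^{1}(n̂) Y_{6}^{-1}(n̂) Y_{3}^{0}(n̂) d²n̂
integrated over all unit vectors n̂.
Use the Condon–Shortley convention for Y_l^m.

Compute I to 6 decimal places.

m-sum 0 ✓  L=14 even ✓  1≤3≤11 ✓
Π(2lᵢ+1) = 11×13×7 = 1001
triangle coeff Δ(5,6,3) = 1/675675
Σ_t [3,5]: t=3:−1/8640 t=4:+1/2304 t=5:−1/8640 = 7/34560
(3j)²=7/429 [(5 6 3; 0 0 0)], sign=-1
Σ_t [2,4]: t=2:+1/17280 t=3:−1/2880 t=4:+1/6912 = -1/6912
(3j)²=5/429 [(5 6 3; 1 -1 0)], sign=+1
⇒ 4πI² = 245/1287
I = (-1)√(245/1287/(4π)) = -0.12308038

-0.123080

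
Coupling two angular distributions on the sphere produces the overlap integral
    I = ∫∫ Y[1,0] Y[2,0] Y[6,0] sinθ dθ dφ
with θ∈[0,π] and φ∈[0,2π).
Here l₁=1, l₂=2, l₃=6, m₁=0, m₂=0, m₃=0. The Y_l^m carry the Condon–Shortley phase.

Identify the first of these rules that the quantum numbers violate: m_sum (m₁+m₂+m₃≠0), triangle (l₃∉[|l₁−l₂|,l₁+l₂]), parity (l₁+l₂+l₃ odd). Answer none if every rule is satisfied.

triangle

m₁+m₂+m₃ = 0 + 0 + 0 = 0  ✓
triangle: |1−2|=1 ≤ l₃=6 ≤ 1+2=3  ✗
parity: l₁+l₂+l₃ = 9 is odd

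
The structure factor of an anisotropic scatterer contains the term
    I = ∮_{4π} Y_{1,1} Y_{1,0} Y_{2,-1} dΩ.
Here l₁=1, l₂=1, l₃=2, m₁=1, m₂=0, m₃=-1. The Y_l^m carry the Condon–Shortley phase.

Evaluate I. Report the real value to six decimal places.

Checks pass: Σm=0; 4 even; l₃=2∈[0,2].
(2·1+1)(2·1+1)(2·2+1) = 45
Δ: 0! 2! 2! / 5! → 1/30
sum: t=0:+1/1 = 1/1
3j²(1 1 2; 0 0 0) = Δ·Π!·Σ² = 2/15  (sign +1)
sum: t=0:+1/2 = 1/2
3j²(1 1 2; 1 0 -1) = Δ·Π!·Σ² = 1/10  (sign -1)
combine: 4πI² = 45·2/15·1/10 = 3/5
take √, sign -1: I = -0.21850969

-0.218510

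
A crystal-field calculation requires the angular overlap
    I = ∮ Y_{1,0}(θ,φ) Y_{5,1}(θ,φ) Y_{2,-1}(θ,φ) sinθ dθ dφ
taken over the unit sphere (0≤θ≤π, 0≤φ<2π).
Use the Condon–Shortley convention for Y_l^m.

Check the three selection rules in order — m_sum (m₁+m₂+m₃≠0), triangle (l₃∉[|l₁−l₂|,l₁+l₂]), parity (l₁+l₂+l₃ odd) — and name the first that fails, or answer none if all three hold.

triangle

Σmᵢ = 0  ✓
l₃∈[|l₁−l₂|,l₁+l₂]=[4,6], have l₃=2  ✗
Σlᵢ = 8 ⇒ even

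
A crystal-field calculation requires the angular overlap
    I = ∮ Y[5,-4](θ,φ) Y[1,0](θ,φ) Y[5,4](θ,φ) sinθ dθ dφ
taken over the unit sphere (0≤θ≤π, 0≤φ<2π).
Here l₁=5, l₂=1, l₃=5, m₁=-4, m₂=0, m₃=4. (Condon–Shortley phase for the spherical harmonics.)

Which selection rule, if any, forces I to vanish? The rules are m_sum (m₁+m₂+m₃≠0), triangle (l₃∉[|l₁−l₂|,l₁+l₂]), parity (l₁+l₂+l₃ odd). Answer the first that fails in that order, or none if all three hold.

parity

Σmᵢ = 0  ✓
l₃∈[|l₁−l₂|,l₁+l₂]=[4,6], have l₃=5  ✓
Σlᵢ = 11 ⇒ odd  ✗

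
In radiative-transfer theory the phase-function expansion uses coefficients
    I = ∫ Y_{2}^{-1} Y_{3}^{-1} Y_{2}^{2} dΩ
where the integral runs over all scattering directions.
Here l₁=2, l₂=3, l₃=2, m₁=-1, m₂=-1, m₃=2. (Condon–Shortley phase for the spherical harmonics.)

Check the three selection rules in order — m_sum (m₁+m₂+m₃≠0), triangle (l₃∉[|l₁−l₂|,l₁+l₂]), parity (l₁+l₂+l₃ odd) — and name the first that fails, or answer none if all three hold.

parity

Σmᵢ = 0  ✓
l₃∈[|l₁−l₂|,l₁+l₂]=[1,5], have l₃=2  ✓
Σlᵢ = 7 ⇒ odd  ✗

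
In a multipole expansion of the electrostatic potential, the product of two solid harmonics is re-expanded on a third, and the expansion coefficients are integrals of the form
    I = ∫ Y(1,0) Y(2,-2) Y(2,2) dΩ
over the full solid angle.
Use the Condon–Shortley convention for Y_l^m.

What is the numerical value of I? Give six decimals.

0.000000

Σlᵢ=5 odd — θ-integrand is odd under cosθ→−cosθ; I=0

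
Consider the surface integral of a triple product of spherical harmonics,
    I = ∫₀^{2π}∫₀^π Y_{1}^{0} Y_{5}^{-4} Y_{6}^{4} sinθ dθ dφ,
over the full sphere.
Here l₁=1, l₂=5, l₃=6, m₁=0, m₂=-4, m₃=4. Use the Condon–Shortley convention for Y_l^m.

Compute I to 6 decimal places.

0.182727

Rules hold: Σm=0, L=12 even, 4≤6≤6.
N = 3·11·13 = 429
Δ = 0!·2!·10!/13! = 1/858
Racah Σ t=0..0: t=0:+1/14400 = 1/14400
⇒ 3j(1 5 6; 0 0 0)² = 6/143, sgn +1
Racah Σ t=0..0: t=0:+1/362880 = 1/362880
⇒ 3j(1 5 6; 0 -4 4)² = 10/429, sgn +1
4πI² = N·(3j₀)²·(3jₘ)² = 60/143
I = +1·√(0.41958/4π) = 0.18272698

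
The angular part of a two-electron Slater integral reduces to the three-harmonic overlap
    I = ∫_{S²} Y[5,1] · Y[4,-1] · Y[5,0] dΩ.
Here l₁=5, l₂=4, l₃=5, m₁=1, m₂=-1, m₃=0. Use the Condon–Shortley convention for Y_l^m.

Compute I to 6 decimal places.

-0.053153

m-sum 0 ✓  L=14 even ✓  1≤5≤9 ✓
Π(2lᵢ+1) = 11×9×11 = 1089
triangle coeff Δ(5,4,5) = 1/3153150
Σ_t [0,4]: t=0:+1/69120 t=1:−1/1728 t=2:+1/576 t=3:−1/1728 t=4:+1/69120 = 7/11520
(3j)²=2/143 [(5 4 5; 0 0 0)], sign=-1
Σ_t [0,3]: t=0:+1/6912 t=1:−1/864 t=2:+1/1152 t=3:−1/17280 = -7/34560
(3j)²=1/429 [(5 4 5; 1 -1 0)], sign=+1
⇒ 4πI² = 6/169
I = (-1)√(6/169/(4π)) = -0.05315295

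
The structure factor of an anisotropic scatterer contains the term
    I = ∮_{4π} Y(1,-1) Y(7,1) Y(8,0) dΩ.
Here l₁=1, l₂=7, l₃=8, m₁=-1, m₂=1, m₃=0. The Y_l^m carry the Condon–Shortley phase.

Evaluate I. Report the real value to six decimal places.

0.161907

Checks pass: Σm=0; 16 even; l₃=8∈[6,8].
(2·1+1)(2·7+1)(2·8+1) = 765
Δ: 0! 2! 14! / 17! → 1/2040
sum: t=0:+1/25401600 = 1/25401600
3j²(1 7 8; 0 0 0) = Δ·Π!·Σ² = 8/255  (sign +1)
sum: t=0:+1/58060800 = 1/58060800
3j²(1 7 8; -1 1 0) = Δ·Π!·Σ² = 7/510  (sign +1)
combine: 4πI² = 765·8/255·7/510 = 28/85
take √, sign +1: I = 0.16190663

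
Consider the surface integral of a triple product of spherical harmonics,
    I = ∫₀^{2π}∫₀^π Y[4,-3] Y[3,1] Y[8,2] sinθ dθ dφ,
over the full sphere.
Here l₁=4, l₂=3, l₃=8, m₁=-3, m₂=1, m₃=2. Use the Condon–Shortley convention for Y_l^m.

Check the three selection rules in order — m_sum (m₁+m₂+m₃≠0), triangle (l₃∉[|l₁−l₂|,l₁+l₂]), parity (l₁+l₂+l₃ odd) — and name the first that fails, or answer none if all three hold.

triangle

azimuthal sum: -3 + 1 + 2 = 0  ✓
1 ≤ 8 ≤ 7 (triangle on l)  ✗
L = 4 + 3 + 8 = 15 (odd)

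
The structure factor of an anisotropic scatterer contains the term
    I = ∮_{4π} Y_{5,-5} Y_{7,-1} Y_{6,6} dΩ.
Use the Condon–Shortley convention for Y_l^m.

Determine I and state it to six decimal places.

-0.030399

Rules hold: Σm=0, L=18 even, 2≤6≤12.
N = 11·15·13 = 2145
Δ = 6!·4!·8!/19! = 1/174594420
Racah Σ t=1..5: t=1:−1/4147200 t=2:+1/207360 t=3:−1/82944 t=4:+1/207360 t=5:−1/4147200 = -1/345600
⇒ 3j(5 7 6; 0 0 0)² = 420/46189, sgn -1
Racah Σ t=6..6: t=6:+1/696729600 = 1/696729600
⇒ 3j(5 7 6; -5 -1 6)² = 5/8398, sgn +1
4πI² = N·(3j₀)²·(3jₘ)² = 15750/1356277
I = -1·√(0.0116127/4π) = -0.03039913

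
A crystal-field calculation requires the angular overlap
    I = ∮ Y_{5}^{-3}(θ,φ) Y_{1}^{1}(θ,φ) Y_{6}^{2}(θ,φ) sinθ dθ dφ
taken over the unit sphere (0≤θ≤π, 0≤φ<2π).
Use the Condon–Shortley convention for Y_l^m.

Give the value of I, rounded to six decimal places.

m-sum 0 ✓  L=12 even ✓  4≤6≤6 ✓
Π(2lᵢ+1) = 11×3×13 = 429
triangle coeff Δ(5,1,6) = 1/858
Σ_t [0,0]: t=0:+1/14400 = 1/14400
(3j)²=6/143 [(5 1 6; 0 0 0)], sign=+1
Σ_t [0,0]: t=0:+1/161280 = 1/161280
(3j)²=1/143 [(5 1 6; -3 1 2)], sign=+1
⇒ 4πI² = 18/143
I = (+1)√(18/143/(4π)) = 0.10008369

0.100084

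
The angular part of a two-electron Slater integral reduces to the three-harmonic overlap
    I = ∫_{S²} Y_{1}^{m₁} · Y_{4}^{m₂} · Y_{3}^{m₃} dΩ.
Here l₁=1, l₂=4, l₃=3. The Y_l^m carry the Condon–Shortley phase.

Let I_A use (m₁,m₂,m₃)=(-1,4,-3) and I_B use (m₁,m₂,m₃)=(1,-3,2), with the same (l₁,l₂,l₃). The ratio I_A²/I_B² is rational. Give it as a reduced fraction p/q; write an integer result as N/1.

Same 1,4,3: normalisation and zero-m 3j drop out of the ratio.
A: Δ: 2! 0! 6! / 9! → 1/252; sum: t=2:+1/1440 = 1/1440; 3j²(1 4 3; -1 4 -3) = Δ·Π!·Σ² = 1/9  (sign +1)
B: Δ: 2! 0! 6! / 9! → 1/252; sum: t=0:+1/240 = 1/240; 3j²(1 4 3; 1 -3 2) = Δ·Π!·Σ² = 1/12  (sign -1)
I_A²/I_B² = (1/9)/(1/12) = 4/3

4/3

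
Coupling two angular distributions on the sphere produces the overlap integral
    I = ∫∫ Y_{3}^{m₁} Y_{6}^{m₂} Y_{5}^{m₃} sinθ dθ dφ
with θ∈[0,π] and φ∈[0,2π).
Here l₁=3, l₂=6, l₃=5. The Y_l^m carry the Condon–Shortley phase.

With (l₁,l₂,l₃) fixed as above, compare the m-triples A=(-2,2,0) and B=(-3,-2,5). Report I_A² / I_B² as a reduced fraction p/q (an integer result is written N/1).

14/3

Same 3,6,5: normalisation and zero-m 3j drop out of the ratio.
A: Δ: 4! 2! 8! / 15! → 1/675675; sum: t=3:−1/8640 t=4:+1/13824 = -1/23040; 3j²(3 6 5; -2 2 0) = Δ·Π!·Σ² = 2/429  (sign +1)
B: Δ: 4! 2! 8! / 15! → 1/675675; sum: t=4:+1/1935360 = 1/1935360; 3j²(3 6 5; -3 -2 5) = Δ·Π!·Σ² = 1/1001  (sign +1)
I_A²/I_B² = (2/429)/(1/1001) = 14/3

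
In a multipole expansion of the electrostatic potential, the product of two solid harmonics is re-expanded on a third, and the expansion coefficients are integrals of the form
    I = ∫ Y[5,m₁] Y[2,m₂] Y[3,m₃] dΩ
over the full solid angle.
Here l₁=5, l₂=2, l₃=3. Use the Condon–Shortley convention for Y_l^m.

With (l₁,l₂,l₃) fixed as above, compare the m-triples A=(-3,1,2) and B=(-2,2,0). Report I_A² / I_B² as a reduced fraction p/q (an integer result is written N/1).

16/5

l's match ⇒ only the (l;m) 3-j factors differ between A and B.
A: triangle coeff Δ(5,2,3) = 1/2310; Σ_t [3,3]: t=3:−1/720 = -1/720; (3j)²=8/165 [(5 2 3; -3 1 2)], sign=+1
B: triangle coeff Δ(5,2,3) = 1/2310; Σ_t [4,4]: t=4:+1/864 = 1/864; (3j)²=1/66 [(5 2 3; -2 2 0)], sign=-1
I_A²/I_B² = (8/165)/(1/66) = 16/5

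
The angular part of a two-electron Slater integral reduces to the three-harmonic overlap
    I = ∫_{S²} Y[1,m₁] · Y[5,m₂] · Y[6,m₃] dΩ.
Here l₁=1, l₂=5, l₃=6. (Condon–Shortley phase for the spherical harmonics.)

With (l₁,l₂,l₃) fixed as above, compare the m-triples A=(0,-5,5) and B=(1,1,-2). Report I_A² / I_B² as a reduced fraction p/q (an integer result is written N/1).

11/28

Shared (l₁,l₂,l₃)=(1,5,6): N and (l;000)² cancel in I_A²/I_B².
A: Δ = 0!·2!·10!/13! = 1/858; Racah Σ t=0..0: t=0:+1/3628800 = 1/3628800; ⇒ 3j(1 5 6; 0 -5 5)² = 1/78, sgn -1
B: Δ = 0!·2!·10!/13! = 1/858; Racah Σ t=0..0: t=0:+1/34560 = 1/34560; ⇒ 3j(1 5 6; 1 1 -2)² = 14/429, sgn +1
I_A²/I_B² = (1/78)/(14/429) = 11/28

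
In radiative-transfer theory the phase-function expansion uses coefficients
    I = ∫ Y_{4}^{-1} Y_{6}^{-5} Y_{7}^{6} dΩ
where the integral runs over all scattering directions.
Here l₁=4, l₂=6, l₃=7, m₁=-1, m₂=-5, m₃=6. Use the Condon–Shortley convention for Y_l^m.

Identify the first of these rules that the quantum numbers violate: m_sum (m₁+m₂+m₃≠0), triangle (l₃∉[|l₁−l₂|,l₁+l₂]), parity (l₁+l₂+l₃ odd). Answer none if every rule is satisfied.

azimuthal sum: -1 − 5 + 6 = 0  ✓
2 ≤ 7 ≤ 10 (triangle on l)  ✓
L = 4 + 6 + 7 = 17 (odd)  ✗

parity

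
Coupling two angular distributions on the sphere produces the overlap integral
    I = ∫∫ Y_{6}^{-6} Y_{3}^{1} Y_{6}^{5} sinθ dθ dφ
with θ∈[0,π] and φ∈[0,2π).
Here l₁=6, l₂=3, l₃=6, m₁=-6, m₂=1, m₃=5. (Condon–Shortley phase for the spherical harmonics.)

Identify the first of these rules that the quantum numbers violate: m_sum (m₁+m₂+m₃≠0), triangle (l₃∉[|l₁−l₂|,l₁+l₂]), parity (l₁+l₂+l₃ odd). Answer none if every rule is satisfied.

parity

Σmᵢ = 0  ✓
l₃∈[|l₁−l₂|,l₁+l₂]=[3,9], have l₃=6  ✓
Σlᵢ = 15 ⇒ odd  ✗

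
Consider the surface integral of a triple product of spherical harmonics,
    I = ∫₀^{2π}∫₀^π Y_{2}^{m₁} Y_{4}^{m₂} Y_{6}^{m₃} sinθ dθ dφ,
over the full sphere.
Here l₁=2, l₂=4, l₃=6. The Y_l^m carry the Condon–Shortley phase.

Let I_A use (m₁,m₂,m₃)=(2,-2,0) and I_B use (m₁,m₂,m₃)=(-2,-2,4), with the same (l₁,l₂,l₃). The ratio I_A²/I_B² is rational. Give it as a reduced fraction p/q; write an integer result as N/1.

1/14

Shared (l₁,l₂,l₃)=(2,4,6): N and (l;000)² cancel in I_A²/I_B².
A: Δ = 0!·4!·8!/13! = 1/6435; Racah Σ t=0..0: t=0:+1/34560 = 1/34560; ⇒ 3j(2 4 6; 2 -2 0)² = 1/429, sgn +1
B: Δ = 0!·4!·8!/13! = 1/6435; Racah Σ t=0..0: t=0:+1/34560 = 1/34560; ⇒ 3j(2 4 6; -2 -2 4)² = 14/429, sgn +1
I_A²/I_B² = (1/429)/(14/429) = 1/14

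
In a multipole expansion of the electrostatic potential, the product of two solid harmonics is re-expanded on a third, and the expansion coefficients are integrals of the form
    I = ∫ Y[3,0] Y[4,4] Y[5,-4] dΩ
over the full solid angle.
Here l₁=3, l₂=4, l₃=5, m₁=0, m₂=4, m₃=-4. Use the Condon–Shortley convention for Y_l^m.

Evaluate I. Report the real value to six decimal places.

Rules hold: Σm=0, L=12 even, 1≤5≤7.
N = 7·9·11 = 693
Δ = 2!·4!·6!/13! = 1/180180
Racah Σ t=0..2: t=0:+1/576 t=1:−1/144 t=2:+1/576 = -1/288
⇒ 3j(3 4 5; 0 0 0)² = 20/1001, sgn +1
Racah Σ t=2..2: t=2:+1/8640 = 1/8640
⇒ 3j(3 4 5; 0 4 -4)² = 28/715, sgn -1
4πI² = N·(3j₀)²·(3jₘ)² = 1008/1859
I = -1·√(0.542227/4π) = -0.20772350

-0.207724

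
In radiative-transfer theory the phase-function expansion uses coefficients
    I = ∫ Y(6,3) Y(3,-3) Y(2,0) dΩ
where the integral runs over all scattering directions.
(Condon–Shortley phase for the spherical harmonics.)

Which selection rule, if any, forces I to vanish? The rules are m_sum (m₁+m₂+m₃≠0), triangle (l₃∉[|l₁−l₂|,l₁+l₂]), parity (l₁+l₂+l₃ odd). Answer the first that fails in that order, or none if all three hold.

m₁+m₂+m₃ = 3 − 3 + 0 = 0  ✓
triangle: |6−3|=3 ≤ l₃=2 ≤ 6+3=9  ✗
parity: l₁+l₂+l₃ = 11 is odd

triangle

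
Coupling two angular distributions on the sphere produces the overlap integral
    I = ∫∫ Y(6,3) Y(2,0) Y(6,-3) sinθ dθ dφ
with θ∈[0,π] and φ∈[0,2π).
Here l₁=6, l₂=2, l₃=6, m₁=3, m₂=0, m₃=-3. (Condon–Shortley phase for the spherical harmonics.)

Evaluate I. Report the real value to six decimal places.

-0.057344

Checks pass: Σm=0; 14 even; l₃=6∈[4,8].
(2·6+1)(2·2+1)(2·6+1) = 845
Δ: 2! 10! 2! / 15! → 1/90090
sum: t=0:+1/69120 t=1:−1/14400 t=2:+1/69120 = -7/172800
3j²(6 2 6; 0 0 0) = Δ·Π!·Σ² = 14/715  (sign -1)
sum: t=0:+1/120960 t=1:−1/80640 t=2:+1/1451520 = -1/290304
3j²(6 2 6; 3 0 -3) = Δ·Π!·Σ² = 5/2002  (sign +1)
combine: 4πI² = 845·14/715·5/2002 = 5/121
take √, sign -1: I = -0.05734392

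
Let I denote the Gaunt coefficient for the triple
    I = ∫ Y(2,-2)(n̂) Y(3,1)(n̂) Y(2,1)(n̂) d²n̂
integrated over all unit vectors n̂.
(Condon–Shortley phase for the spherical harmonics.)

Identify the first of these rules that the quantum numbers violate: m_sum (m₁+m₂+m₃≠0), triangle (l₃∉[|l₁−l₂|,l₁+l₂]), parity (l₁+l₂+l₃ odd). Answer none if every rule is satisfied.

parity

m₁+m₂+m₃ = -2 + 1 + 1 = 0  ✓
triangle: |2−3|=1 ≤ l₃=2 ≤ 2+3=5  ✓
parity: l₁+l₂+l₃ = 7 is odd  ✗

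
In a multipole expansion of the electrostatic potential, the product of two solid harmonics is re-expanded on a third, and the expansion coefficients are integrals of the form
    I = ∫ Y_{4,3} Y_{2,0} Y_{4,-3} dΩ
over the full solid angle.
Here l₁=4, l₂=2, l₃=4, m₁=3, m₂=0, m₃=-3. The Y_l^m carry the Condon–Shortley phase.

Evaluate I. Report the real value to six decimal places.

Checks pass: Σm=0; 10 even; l₃=4∈[2,6].
(2·4+1)(2·2+1)(2·4+1) = 405
Δ: 2! 6! 2! / 11! → 1/13860
sum: t=0:+1/192 t=1:−1/36 t=2:+1/192 = -5/288
3j²(4 2 4; 0 0 0) = Δ·Π!·Σ² = 20/693  (sign -1)
sum: t=0:+1/480 t=1:−1/720 = 1/1440
3j²(4 2 4; 3 0 -3) = Δ·Π!·Σ² = 7/1980  (sign -1)
combine: 4πI² = 405·20/693·7/1980 = 5/121
take √, sign +1: I = 0.05734392

0.057344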